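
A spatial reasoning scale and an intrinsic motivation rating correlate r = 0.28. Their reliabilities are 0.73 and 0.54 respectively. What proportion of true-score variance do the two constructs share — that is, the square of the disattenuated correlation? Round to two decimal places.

Disattenuated r = 0.28 / √(0.73 × 0.54) = 0.28 / 0.6279 = 0.4459.
Shared true-score variance = 0.4459² = 0.1988 ≈ 0.20.

0.20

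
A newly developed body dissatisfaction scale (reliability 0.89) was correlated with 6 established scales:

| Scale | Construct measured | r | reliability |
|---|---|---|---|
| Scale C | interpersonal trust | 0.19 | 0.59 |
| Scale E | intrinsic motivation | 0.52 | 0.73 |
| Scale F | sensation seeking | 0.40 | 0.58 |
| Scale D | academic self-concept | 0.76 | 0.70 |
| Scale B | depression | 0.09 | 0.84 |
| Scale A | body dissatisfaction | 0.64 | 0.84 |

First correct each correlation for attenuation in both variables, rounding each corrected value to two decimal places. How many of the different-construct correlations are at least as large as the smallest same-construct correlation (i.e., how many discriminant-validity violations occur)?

Disattenuated r (r / √(r_scale · r_new)):
  Scale C (disc): 0.19 / √(0.59·0.89) = 0.26
  Scale E (disc): 0.52 / √(0.73·0.89) = 0.65
  Scale F (disc): 0.40 / √(0.58·0.89) = 0.56
  Scale D (disc): 0.76 / √(0.70·0.89) = 0.96
  Scale B (disc): 0.09 / √(0.84·0.89) = 0.10
  Scale A (conv): 0.64 / √(0.84·0.89) = 0.74
Smallest convergent = 0.74. Discriminant values: 0.26, 0.65, 0.56, 0.96, 0.10; count ≥ 0.74 → 1.

1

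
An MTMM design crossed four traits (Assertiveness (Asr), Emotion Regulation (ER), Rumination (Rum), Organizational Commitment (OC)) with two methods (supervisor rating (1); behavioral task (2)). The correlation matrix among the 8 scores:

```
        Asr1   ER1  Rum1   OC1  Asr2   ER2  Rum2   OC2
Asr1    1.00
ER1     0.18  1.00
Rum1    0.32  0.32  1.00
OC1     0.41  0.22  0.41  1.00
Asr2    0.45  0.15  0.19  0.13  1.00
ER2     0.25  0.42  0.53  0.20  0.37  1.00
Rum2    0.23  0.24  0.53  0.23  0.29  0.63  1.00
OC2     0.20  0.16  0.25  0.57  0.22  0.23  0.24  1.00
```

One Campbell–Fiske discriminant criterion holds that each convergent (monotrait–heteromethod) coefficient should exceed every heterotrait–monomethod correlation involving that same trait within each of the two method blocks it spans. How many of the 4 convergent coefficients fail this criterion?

2

Checking each validity diagonal entry against its comparison values:
Asr (methods 1·2): 0.45 vs {0.18, 0.37, 0.32, 0.29, 0.41, 0.22} → pass.
ER (methods 1·2): 0.42 vs {0.18, 0.37, 0.32, 0.63, 0.22, 0.23} → fail.
Rum (methods 1·2): 0.53 vs {0.32, 0.29, 0.32, 0.63, 0.41, 0.24} → fail.
OC (methods 1·2): 0.57 vs {0.41, 0.22, 0.22, 0.23, 0.41, 0.24} → pass.
2 of 4 fail.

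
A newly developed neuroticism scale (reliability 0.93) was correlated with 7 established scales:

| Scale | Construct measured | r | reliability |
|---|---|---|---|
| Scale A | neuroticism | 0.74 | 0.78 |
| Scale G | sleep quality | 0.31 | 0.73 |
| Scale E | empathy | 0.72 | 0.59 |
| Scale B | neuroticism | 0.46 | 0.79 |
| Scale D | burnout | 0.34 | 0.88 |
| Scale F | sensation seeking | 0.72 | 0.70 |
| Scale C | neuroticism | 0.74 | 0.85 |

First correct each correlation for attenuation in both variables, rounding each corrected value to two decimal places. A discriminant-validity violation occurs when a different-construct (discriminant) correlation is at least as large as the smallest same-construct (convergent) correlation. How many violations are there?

Disattenuated r (r / √(r_scale · r_new)):
  Scale A (conv): 0.74 / √(0.78·0.93) = 0.87
  Scale G (disc): 0.31 / √(0.73·0.93) = 0.38
  Scale E (disc): 0.72 / √(0.59·0.93) = 0.97
  Scale B (conv): 0.46 / √(0.79·0.93) = 0.54
  Scale D (disc): 0.34 / √(0.88·0.93) = 0.38
  Scale F (disc): 0.72 / √(0.70·0.93) = 0.89
  Scale C (conv): 0.74 / √(0.85·0.93) = 0.83
Smallest convergent = 0.54. Discriminant values: 0.38, 0.97, 0.38, 0.89; count ≥ 0.54 → 2.

2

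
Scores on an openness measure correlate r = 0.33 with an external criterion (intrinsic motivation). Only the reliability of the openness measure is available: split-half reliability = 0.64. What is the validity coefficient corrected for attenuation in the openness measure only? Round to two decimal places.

Single correction: r_c = r_obs / √r_xx = 0.33 / √0.64 = 0.33 / 0.8000 ≈ 0.41.

0.41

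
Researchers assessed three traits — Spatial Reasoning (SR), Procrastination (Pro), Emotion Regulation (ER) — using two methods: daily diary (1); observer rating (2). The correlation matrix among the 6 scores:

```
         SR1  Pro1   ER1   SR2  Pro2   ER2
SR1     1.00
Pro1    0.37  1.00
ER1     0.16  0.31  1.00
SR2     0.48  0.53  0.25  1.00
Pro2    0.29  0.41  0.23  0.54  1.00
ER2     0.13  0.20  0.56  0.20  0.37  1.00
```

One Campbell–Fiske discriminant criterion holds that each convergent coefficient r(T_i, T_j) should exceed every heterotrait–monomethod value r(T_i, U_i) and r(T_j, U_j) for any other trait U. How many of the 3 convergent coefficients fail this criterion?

Convergent coefficients and their comparison sets:
SR (methods 1·2): 0.48 vs {0.37, 0.54, 0.16, 0.20} → fail.
Pro (methods 1·2): 0.41 vs {0.37, 0.54, 0.31, 0.37} → fail.
ER (methods 1·2): 0.56 vs {0.16, 0.20, 0.31, 0.37} → pass.
2 of 3 fail.

2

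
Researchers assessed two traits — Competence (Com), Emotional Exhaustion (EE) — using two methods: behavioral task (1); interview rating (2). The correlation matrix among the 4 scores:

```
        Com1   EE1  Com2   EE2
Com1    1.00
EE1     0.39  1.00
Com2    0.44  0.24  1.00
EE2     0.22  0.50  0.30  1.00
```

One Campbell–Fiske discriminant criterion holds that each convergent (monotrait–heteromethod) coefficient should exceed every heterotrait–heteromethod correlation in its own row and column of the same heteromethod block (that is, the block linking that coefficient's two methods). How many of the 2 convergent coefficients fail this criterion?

Convergent coefficients and their comparison sets:
Com (methods 1·2): 0.44 vs {0.22, 0.24} → pass.
EE (methods 1·2): 0.50 vs {0.24, 0.22} → pass.
0 of 2 fail.

0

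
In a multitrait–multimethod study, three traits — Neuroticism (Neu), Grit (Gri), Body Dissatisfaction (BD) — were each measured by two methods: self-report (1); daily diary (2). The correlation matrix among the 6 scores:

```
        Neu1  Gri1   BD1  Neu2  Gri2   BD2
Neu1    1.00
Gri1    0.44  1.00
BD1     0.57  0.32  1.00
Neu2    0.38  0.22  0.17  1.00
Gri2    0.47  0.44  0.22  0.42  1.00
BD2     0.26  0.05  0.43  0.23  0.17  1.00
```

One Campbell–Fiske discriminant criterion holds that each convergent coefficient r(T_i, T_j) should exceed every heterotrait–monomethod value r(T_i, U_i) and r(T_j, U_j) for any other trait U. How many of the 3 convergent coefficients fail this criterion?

Convergent coefficients and their comparison sets:
Neu (methods 1·2): 0.38 vs {0.44, 0.42, 0.57, 0.23} → fail.
Gri (methods 1·2): 0.44 vs {0.44, 0.42, 0.32, 0.17} → fail.
BD (methods 1·2): 0.43 vs {0.57, 0.23, 0.32, 0.17} → fail.
3 of 3 fail.

3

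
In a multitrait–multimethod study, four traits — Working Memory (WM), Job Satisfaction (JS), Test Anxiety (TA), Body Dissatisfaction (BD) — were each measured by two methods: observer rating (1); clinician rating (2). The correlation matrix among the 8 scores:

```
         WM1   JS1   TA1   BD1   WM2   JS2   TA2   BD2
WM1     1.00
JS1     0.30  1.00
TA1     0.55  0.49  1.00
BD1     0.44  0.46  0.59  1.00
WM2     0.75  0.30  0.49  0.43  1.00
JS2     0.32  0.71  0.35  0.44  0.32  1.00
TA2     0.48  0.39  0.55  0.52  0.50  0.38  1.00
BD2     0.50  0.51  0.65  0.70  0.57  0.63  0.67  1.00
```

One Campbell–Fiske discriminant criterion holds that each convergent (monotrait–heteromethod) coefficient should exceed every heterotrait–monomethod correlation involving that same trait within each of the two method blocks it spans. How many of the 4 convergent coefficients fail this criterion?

Convergent coefficients and their comparison sets:
WM (methods 1·2): 0.75 vs {0.30, 0.32, 0.55, 0.50, 0.44, 0.57} → pass.
JS (methods 1·2): 0.71 vs {0.30, 0.32, 0.49, 0.38, 0.46, 0.63} → pass.
TA (methods 1·2): 0.55 vs {0.55, 0.50, 0.49, 0.38, 0.59, 0.67} → fail.
BD (methods 1·2): 0.70 vs {0.44, 0.57, 0.46, 0.63, 0.59, 0.67} → pass.
1 of 4 fail.

1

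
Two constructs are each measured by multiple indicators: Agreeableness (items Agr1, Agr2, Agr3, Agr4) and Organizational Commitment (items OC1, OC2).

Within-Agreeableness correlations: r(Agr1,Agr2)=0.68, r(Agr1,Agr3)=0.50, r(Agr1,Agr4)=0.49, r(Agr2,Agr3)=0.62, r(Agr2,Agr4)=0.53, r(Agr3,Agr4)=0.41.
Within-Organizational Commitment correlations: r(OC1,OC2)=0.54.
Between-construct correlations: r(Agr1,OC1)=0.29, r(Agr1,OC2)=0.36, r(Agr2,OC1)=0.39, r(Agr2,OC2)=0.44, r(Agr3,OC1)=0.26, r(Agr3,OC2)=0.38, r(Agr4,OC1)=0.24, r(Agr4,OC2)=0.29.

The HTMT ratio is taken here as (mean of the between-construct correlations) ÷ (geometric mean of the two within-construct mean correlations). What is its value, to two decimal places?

Between-construct mean = 2.65/8 = 0.3313.
Mean within-Agr = 3.23/6 = 0.5383; mean within-OC = 0.54/1 = 0.5400.
Geometric mean = √(0.5383 × 0.5400) = 0.5391.
HTMT = 0.3313 / 0.5391 = 0.61.

0.61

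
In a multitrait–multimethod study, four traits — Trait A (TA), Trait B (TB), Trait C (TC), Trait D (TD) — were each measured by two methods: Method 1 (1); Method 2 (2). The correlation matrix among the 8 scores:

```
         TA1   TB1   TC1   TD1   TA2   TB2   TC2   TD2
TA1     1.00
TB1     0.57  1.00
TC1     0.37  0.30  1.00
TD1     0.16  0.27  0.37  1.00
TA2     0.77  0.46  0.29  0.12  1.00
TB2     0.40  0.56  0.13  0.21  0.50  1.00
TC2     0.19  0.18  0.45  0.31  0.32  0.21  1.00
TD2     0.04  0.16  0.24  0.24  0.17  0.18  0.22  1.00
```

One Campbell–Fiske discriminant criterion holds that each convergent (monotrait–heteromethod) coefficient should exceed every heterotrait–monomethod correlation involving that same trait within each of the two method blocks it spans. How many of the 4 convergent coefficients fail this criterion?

2

Checking each validity diagonal entry against its comparison values:
TA (methods 1·2): 0.77 vs {0.57, 0.50, 0.37, 0.32, 0.16, 0.17} → pass.
TB (methods 1·2): 0.56 vs {0.57, 0.50, 0.30, 0.21, 0.27, 0.18} → fail.
TC (methods 1·2): 0.45 vs {0.37, 0.32, 0.30, 0.21, 0.37, 0.22} → pass.
TD (methods 1·2): 0.24 vs {0.16, 0.17, 0.27, 0.18, 0.37, 0.22} → fail.
2 of 4 fail.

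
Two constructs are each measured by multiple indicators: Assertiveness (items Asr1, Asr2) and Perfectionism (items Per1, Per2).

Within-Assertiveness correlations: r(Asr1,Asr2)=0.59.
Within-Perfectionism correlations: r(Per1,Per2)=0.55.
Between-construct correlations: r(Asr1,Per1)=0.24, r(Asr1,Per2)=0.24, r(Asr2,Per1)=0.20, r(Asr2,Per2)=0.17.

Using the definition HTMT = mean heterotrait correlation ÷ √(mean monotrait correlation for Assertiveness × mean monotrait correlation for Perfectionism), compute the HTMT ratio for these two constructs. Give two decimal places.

0.37

Mean between = 0.85/4 = 0.2125.
Mean within-Asr = 0.59/1 = 0.5900; mean within-Per = 0.55/1 = 0.5500.
Geometric mean = √(0.5900 × 0.5500) = 0.5696.
HTMT = 0.2125 / 0.5696 = 0.37.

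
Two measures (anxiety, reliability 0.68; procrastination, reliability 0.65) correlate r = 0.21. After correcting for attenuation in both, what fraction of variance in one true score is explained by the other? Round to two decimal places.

Disattenuated r = 0.21 / √(0.68 × 0.65) = 0.21 / 0.6648 = 0.3159.
Shared true-score variance = 0.3159² = 0.0998 ≈ 0.10.

0.10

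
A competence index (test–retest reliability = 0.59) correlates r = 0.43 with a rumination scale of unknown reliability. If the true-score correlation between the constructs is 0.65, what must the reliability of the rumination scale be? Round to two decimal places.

r_true = r_obs / √(r_xx · r_yy) ⇒ 0.65 = 0.43 / √(0.59 · r_yy).
√(0.59 · r_yy) = 0.43 / 0.65 = 0.6615; 0.59 · r_yy = 0.4376; r_yy = 0.4376 / 0.59 ≈ 0.74.

0.74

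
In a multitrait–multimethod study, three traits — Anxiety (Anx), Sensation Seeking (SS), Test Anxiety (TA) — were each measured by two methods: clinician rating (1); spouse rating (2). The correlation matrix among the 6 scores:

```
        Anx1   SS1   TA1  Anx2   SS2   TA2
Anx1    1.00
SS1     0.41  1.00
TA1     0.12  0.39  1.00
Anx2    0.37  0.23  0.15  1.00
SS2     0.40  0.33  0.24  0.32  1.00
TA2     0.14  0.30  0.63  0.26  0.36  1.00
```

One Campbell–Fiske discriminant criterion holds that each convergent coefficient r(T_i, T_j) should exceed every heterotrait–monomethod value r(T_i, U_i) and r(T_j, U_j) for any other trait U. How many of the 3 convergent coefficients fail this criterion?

2

Each convergent coefficient versus the relevant comparison correlations:
Anx (methods 1·2): 0.37 vs {0.41, 0.32, 0.12, 0.26} → fail.
SS (methods 1·2): 0.33 vs {0.41, 0.32, 0.39, 0.36} → fail.
TA (methods 1·2): 0.63 vs {0.12, 0.26, 0.39, 0.36} → pass.
2 of 3 fail.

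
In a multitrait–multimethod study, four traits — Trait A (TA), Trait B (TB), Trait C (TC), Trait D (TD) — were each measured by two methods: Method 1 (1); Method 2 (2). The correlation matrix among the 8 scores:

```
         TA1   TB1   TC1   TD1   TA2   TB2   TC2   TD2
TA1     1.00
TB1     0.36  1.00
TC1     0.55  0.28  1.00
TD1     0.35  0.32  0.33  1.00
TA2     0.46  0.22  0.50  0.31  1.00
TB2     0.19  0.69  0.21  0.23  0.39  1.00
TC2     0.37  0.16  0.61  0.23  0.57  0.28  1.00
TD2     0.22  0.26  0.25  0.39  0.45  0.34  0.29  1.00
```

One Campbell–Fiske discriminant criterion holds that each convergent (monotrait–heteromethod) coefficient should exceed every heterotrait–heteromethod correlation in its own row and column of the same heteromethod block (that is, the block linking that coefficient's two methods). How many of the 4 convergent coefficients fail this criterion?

Convergent coefficients and their comparison sets:
TA (methods 1·2): 0.46 vs {0.19, 0.22, 0.37, 0.50, 0.22, 0.31} → fail.
TB (methods 1·2): 0.69 vs {0.22, 0.19, 0.16, 0.21, 0.26, 0.23} → pass.
TC (methods 1·2): 0.61 vs {0.50, 0.37, 0.21, 0.16, 0.25, 0.23} → pass.
TD (methods 1·2): 0.39 vs {0.31, 0.22, 0.23, 0.26, 0.23, 0.25} → pass.
1 of 4 fail.

1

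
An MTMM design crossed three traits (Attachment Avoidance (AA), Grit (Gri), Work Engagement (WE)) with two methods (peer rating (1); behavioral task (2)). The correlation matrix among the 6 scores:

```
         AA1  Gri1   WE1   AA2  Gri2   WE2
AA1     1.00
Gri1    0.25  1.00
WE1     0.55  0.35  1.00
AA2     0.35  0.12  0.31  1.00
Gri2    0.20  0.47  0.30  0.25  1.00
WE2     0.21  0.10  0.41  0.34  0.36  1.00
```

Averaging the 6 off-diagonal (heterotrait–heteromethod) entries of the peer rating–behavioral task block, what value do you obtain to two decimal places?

0.21

HTHM values (method 1 × method 2): 0.20, 0.21, 0.12, 0.10, 0.31, 0.30; mean = 1.24/6 = 0.21.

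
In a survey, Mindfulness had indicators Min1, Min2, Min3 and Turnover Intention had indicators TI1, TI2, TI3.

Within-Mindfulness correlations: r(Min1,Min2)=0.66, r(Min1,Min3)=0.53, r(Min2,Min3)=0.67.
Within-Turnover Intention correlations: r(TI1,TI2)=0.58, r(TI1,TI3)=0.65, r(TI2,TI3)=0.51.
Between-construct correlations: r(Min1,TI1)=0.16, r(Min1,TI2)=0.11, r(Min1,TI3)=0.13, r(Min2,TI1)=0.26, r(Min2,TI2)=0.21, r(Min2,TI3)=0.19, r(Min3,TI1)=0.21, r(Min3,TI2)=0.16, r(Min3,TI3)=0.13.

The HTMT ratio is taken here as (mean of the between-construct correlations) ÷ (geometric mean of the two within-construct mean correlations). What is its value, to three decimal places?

0.289

Mean between = 1.56/9 = 0.1733.
Mean within-Min = 1.86/3 = 0.6200; mean within-TI = 1.74/3 = 0.5800.
Geometric mean = √(0.6200 × 0.5800) = 0.5997.
HTMT = 0.1733 / 0.5997 = 0.289.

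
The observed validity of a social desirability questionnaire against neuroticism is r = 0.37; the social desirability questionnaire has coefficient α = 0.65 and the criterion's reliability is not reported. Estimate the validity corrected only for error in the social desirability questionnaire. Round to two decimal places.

0.46

Single correction: r_c = r_obs / √r_xx = 0.37 / √0.65 = 0.37 / 0.8062 ≈ 0.46.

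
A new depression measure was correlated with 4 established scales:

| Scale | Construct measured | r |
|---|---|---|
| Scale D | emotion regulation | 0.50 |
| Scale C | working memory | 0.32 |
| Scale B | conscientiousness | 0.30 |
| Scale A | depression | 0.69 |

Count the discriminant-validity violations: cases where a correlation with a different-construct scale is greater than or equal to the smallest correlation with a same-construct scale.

Convergent (same construct = depression): Scale A.
Smallest convergent = 0.69. Discriminant values: 0.50, 0.32, 0.30; count ≥ 0.69 → 0.

0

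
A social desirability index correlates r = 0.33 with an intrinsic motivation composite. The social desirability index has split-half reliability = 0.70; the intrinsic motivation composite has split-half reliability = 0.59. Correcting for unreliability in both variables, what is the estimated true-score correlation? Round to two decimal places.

r_true = r_obs / √(r_xx · r_yy) = 0.33 / √(0.70 × 0.59) = 0.33 / √0.4130 = 0.33 / 0.6427 ≈ 0.51.

0.51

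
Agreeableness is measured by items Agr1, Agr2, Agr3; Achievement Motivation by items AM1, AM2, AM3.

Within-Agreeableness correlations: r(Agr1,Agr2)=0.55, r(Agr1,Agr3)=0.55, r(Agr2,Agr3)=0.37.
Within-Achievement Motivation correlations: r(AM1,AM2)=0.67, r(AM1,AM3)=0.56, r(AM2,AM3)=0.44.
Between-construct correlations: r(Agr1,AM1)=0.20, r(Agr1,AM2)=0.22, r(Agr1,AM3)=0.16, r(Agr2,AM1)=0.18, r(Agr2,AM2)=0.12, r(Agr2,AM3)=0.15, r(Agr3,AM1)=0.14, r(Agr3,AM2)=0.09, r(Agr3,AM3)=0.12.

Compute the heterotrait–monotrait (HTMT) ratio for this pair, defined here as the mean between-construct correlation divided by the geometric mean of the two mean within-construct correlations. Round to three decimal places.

Mean between = 1.38/9 = 0.1533.
Mean within-Agr = 1.47/3 = 0.4900; mean within-AM = 1.67/3 = 0.5567.
Geometric mean = √(0.4900 × 0.5567) = 0.5223.
HTMT = 0.1533 / 0.5223 = 0.294.

0.294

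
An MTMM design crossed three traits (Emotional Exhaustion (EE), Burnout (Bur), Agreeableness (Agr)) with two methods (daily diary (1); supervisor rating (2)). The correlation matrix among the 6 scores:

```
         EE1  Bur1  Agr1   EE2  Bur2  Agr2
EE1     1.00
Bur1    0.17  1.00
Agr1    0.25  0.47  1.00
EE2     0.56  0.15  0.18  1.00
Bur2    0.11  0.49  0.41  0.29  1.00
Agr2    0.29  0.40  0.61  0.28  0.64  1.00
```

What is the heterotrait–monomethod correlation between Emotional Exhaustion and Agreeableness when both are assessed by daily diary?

0.25

Different traits, same method: r(EE1, Agr1) = 0.25.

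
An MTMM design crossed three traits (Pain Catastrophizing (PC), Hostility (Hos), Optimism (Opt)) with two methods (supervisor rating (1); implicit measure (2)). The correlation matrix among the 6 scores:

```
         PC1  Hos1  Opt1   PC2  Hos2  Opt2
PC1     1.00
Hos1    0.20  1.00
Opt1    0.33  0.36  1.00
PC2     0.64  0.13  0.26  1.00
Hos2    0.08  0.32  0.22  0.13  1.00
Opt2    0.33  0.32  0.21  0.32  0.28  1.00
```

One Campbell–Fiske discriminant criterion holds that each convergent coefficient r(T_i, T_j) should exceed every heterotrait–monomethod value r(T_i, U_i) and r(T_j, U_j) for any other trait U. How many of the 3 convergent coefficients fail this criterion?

Each convergent coefficient versus the relevant comparison correlations:
PC (methods 1·2): 0.64 vs {0.20, 0.13, 0.33, 0.32} → pass.
Hos (methods 1·2): 0.32 vs {0.20, 0.13, 0.36, 0.28} → fail.
Opt (methods 1·2): 0.21 vs {0.33, 0.32, 0.36, 0.28} → fail.
2 of 3 fail.

2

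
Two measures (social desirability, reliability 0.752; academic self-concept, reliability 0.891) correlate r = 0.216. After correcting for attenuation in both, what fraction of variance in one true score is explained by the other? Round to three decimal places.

Disattenuated r = 0.216 / √(0.752 × 0.891) = 0.216 / 0.8186 = 0.2639.
Shared true-score variance = 0.2639² = 0.0696 ≈ 0.070.

0.070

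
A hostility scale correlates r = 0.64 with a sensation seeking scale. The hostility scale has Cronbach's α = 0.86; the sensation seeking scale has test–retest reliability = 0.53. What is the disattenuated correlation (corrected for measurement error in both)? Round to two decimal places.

0.95

r_true = r_obs / √(r_xx · r_yy) = 0.64 / √(0.86 × 0.53) = 0.64 / √0.4558 = 0.64 / 0.6751 ≈ 0.95.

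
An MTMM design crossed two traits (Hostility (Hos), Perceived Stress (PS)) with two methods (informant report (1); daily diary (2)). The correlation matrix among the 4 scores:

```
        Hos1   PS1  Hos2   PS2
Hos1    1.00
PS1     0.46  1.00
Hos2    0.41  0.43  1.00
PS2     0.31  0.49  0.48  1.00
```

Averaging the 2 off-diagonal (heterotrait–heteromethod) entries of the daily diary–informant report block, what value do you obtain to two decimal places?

0.37

HTHM values (method 2 × method 1): 0.43, 0.31; mean = 0.74/2 = 0.37.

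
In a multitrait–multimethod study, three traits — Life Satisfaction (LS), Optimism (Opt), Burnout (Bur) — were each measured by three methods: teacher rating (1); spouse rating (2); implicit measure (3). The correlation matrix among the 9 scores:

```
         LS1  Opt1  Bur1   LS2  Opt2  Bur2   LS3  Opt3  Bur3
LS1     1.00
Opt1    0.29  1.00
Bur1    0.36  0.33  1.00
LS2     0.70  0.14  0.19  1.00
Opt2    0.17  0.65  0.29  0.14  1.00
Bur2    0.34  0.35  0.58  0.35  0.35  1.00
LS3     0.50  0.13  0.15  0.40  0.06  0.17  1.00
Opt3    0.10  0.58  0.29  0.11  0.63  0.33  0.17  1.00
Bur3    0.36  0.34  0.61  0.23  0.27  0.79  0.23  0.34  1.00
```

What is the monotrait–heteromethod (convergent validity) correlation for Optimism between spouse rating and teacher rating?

Same trait (Opt), different methods: r(Opt2, Opt1) = 0.65.

0.65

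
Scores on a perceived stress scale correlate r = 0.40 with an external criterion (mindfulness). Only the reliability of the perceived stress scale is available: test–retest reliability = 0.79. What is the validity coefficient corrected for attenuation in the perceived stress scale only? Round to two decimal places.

Single correction: r_c = r_obs / √r_xx = 0.40 / √0.79 = 0.40 / 0.8888 ≈ 0.45.

0.45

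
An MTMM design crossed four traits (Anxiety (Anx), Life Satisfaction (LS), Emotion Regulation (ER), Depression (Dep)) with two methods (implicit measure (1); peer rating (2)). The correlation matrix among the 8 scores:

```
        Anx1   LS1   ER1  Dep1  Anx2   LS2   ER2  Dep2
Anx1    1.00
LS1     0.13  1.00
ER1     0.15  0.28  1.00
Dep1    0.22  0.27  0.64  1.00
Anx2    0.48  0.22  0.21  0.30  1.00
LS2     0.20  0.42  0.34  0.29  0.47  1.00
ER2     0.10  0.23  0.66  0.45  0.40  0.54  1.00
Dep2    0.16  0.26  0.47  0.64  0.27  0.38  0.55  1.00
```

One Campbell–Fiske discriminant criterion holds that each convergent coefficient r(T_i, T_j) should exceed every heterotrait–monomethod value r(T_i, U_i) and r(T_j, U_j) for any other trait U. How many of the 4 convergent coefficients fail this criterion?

Checking each validity diagonal entry against its comparison values:
Anx (methods 1·2): 0.48 vs {0.13, 0.47, 0.15, 0.40, 0.22, 0.27} → pass.
LS (methods 1·2): 0.42 vs {0.13, 0.47, 0.28, 0.54, 0.27, 0.38} → fail.
ER (methods 1·2): 0.66 vs {0.15, 0.40, 0.28, 0.54, 0.64, 0.55} → pass.
Dep (methods 1·2): 0.64 vs {0.22, 0.27, 0.27, 0.38, 0.64, 0.55} → fail.
2 of 4 fail.

2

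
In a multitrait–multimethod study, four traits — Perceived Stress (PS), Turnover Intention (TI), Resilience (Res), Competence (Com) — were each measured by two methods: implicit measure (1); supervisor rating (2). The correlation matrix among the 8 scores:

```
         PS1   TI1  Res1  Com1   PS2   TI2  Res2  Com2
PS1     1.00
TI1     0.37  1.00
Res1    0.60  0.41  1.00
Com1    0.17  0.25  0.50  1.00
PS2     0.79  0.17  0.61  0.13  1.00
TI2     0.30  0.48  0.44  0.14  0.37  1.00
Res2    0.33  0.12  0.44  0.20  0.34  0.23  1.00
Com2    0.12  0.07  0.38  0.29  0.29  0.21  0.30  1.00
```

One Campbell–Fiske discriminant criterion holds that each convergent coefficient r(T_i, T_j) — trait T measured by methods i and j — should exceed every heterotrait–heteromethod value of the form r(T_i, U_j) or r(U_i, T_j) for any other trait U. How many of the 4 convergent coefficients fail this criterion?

Convergent coefficients and their comparison sets:
PS (methods 1·2): 0.79 vs {0.30, 0.17, 0.33, 0.61, 0.12, 0.13} → pass.
TI (methods 1·2): 0.48 vs {0.17, 0.30, 0.12, 0.44, 0.07, 0.14} → pass.
Res (methods 1·2): 0.44 vs {0.61, 0.33, 0.44, 0.12, 0.38, 0.20} → fail.
Com (methods 1·2): 0.29 vs {0.13, 0.12, 0.14, 0.07, 0.20, 0.38} → fail.
2 of 4 fail.

2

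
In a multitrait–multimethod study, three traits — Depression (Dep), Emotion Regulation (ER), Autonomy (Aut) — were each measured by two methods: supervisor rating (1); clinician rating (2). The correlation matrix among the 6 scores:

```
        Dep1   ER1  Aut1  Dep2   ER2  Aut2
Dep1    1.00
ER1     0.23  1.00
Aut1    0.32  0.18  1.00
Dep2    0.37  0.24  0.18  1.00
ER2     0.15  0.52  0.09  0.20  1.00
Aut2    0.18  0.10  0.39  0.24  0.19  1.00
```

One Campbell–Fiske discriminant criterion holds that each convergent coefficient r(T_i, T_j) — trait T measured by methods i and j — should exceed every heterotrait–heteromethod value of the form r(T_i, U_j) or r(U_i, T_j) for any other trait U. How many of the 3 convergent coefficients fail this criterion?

Checking each validity diagonal entry against its comparison values:
Dep (methods 1·2): 0.37 vs {0.15, 0.24, 0.18, 0.18} → pass.
ER (methods 1·2): 0.52 vs {0.24, 0.15, 0.10, 0.09} → pass.
Aut (methods 1·2): 0.39 vs {0.18, 0.18, 0.09, 0.10} → pass.
0 of 3 fail.

0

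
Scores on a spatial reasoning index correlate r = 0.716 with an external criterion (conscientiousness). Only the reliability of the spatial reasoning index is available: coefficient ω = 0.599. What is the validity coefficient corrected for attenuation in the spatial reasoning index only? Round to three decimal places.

0.925

Single correction: r_c = r_obs / √r_xx = 0.716 / √0.599 = 0.716 / 0.7740 ≈ 0.925.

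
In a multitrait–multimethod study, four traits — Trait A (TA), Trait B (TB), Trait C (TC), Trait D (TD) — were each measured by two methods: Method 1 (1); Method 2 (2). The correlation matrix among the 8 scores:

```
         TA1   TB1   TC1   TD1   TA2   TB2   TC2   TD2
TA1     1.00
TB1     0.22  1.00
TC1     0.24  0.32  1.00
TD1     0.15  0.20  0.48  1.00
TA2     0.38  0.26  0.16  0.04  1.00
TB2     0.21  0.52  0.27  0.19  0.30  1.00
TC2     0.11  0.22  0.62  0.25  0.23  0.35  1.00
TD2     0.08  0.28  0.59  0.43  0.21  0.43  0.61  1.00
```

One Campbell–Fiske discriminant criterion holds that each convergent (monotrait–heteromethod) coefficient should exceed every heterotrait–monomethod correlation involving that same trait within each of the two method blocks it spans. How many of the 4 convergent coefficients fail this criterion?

1

Checking each validity diagonal entry against its comparison values:
TA (methods 1·2): 0.38 vs {0.22, 0.30, 0.24, 0.23, 0.15, 0.21} → pass.
TB (methods 1·2): 0.52 vs {0.22, 0.30, 0.32, 0.35, 0.20, 0.43} → pass.
TC (methods 1·2): 0.62 vs {0.24, 0.23, 0.32, 0.35, 0.48, 0.61} → pass.
TD (methods 1·2): 0.43 vs {0.15, 0.21, 0.20, 0.43, 0.48, 0.61} → fail.
1 of 4 fail.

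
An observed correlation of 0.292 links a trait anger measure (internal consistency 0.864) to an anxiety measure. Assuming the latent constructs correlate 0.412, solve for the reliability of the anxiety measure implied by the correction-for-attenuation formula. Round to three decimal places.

r_true = r_obs / √(r_xx · r_yy) ⇒ 0.412 = 0.292 / √(0.864 · r_yy).
√(0.864 · r_yy) = 0.292 / 0.412 = 0.7087; 0.864 · r_yy = 0.5023; r_yy = 0.5023 / 0.864 ≈ 0.581.

0.581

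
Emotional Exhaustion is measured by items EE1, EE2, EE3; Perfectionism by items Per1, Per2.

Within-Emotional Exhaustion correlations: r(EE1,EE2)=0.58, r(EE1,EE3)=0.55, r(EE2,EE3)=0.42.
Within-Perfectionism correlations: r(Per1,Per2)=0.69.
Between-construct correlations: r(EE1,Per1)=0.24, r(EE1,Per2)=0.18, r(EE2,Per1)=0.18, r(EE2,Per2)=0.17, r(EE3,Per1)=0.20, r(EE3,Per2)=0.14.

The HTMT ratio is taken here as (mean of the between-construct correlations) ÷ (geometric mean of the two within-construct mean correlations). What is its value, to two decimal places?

Between-construct mean = 1.11/6 = 0.1850.
Mean within-EE = 1.55/3 = 0.5167; mean within-Per = 0.69/1 = 0.6900.
Geometric mean = √(0.5167 × 0.6900) = 0.5971.
HTMT = 0.1850 / 0.5971 = 0.31.

0.31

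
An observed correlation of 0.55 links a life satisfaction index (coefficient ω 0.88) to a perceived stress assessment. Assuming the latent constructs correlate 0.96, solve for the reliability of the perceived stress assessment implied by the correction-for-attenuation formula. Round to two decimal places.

0.37

r_true = r_obs / √(r_xx · r_yy) ⇒ 0.96 = 0.55 / √(0.88 · r_yy).
√(0.88 · r_yy) = 0.55 / 0.96 = 0.5729; 0.88 · r_yy = 0.3282; r_yy = 0.3282 / 0.88 ≈ 0.37.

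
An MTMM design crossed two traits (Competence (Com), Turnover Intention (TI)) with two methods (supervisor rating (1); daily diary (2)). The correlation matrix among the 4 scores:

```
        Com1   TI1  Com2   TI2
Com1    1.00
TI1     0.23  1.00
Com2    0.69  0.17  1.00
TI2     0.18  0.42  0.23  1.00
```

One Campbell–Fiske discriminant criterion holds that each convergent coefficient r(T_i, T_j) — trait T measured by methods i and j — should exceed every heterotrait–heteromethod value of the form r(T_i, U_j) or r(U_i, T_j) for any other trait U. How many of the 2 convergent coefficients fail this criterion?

0

Convergent coefficients and their comparison sets:
Com (methods 1·2): 0.69 vs {0.18, 0.17} → pass.
TI (methods 1·2): 0.42 vs {0.17, 0.18} → pass.
0 of 2 fail.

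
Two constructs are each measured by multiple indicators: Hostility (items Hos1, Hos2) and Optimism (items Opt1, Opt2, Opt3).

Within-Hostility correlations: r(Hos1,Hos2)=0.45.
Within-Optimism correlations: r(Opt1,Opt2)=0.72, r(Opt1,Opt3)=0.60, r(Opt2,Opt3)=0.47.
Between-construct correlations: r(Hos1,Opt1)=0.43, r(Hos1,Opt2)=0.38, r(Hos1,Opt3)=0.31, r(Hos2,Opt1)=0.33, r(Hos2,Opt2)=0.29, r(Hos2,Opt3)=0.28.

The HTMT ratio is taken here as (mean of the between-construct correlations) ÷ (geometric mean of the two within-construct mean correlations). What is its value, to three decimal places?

Mean heterotrait r = 2.02/6 = 0.3367.
Mean within-Hos = 0.45/1 = 0.4500; mean within-Opt = 1.79/3 = 0.5967.
Geometric mean = √(0.4500 × 0.5967) = 0.5182.
HTMT = 0.3367 / 0.5182 = 0.650.

0.650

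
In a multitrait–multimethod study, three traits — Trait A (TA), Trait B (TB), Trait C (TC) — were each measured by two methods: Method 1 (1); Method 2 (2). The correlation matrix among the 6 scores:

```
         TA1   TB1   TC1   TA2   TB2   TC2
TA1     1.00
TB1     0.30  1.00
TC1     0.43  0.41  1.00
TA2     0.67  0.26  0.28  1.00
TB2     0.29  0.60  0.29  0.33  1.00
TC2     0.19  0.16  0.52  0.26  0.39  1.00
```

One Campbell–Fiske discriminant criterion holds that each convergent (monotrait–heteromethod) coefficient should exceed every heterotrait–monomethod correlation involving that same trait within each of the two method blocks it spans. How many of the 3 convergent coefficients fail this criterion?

Checking each validity diagonal entry against its comparison values:
TA (methods 1·2): 0.67 vs {0.30, 0.33, 0.43, 0.26} → pass.
TB (methods 1·2): 0.60 vs {0.30, 0.33, 0.41, 0.39} → pass.
TC (methods 1·2): 0.52 vs {0.43, 0.26, 0.41, 0.39} → pass.
0 of 3 fail.

0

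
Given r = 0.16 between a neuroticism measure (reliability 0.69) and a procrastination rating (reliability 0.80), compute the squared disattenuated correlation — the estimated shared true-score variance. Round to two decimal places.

0.05

Disattenuated r = 0.16 / √(0.69 × 0.80) = 0.16 / 0.7430 = 0.2153.
Shared true-score variance = 0.2153² = 0.0464 ≈ 0.05.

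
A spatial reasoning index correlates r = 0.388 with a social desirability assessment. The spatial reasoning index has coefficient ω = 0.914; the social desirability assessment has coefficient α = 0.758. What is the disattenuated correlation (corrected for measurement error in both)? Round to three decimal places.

r_true = r_obs / √(r_xx · r_yy) = 0.388 / √(0.914 × 0.758) = 0.388 / √0.692812 = 0.388 / 0.8324 ≈ 0.466.

0.466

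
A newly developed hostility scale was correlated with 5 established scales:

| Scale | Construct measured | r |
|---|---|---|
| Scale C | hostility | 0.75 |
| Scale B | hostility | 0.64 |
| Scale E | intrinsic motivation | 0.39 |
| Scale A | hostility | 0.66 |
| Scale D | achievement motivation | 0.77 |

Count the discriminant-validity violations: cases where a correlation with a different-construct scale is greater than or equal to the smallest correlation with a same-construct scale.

1

Convergent (same construct = hostility): Scale C, Scale B, Scale A.
Smallest convergent = 0.64. Discriminant values: 0.39, 0.77; count ≥ 0.64 → 1.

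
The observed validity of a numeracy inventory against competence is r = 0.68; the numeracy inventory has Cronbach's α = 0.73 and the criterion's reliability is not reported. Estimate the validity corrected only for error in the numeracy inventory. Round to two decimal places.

0.80

Single correction: r_c = r_obs / √r_xx = 0.68 / √0.73 = 0.68 / 0.8544 ≈ 0.80.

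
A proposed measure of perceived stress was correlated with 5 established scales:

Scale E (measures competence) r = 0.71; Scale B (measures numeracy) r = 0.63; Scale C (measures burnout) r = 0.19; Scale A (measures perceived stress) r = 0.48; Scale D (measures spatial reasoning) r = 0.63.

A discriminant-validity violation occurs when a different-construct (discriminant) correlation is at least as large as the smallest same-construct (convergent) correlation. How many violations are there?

3

Convergent (same construct = perceived stress): Scale A.
Smallest convergent = 0.48. Discriminant values: 0.71, 0.63, 0.19, 0.63; count ≥ 0.48 → 3.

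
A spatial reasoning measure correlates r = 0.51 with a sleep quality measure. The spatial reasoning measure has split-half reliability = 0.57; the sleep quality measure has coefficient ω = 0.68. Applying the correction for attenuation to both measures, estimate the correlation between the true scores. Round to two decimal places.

0.82

r_true = r_obs / √(r_xx · r_yy) = 0.51 / √(0.57 × 0.68) = 0.51 / √0.3876 = 0.51 / 0.6226 ≈ 0.82.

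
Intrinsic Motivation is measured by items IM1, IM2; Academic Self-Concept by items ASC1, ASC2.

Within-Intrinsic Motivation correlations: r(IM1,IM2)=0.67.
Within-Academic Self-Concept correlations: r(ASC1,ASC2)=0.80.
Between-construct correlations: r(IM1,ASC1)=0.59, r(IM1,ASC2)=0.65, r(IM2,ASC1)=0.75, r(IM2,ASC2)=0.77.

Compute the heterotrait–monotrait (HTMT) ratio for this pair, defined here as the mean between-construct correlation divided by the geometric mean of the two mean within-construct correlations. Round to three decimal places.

0.942

Mean heterotrait r = 2.76/4 = 0.6900.
Mean within-IM = 0.67/1 = 0.6700; mean within-ASC = 0.80/1 = 0.8000.
Geometric mean = √(0.6700 × 0.8000) = 0.7321.
HTMT = 0.6900 / 0.7321 = 0.942.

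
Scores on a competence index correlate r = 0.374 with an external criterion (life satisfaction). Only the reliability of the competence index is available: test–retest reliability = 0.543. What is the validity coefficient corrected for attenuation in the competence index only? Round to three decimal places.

0.508

Single correction: r_c = r_obs / √r_xx = 0.374 / √0.543 = 0.374 / 0.7369 ≈ 0.508.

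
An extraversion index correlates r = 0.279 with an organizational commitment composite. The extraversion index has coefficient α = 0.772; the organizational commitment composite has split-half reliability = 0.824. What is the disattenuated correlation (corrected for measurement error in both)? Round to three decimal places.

r_true = r_obs / √(r_xx · r_yy) = 0.279 / √(0.772 × 0.824) = 0.279 / √0.636128 = 0.279 / 0.7976 ≈ 0.350.

0.350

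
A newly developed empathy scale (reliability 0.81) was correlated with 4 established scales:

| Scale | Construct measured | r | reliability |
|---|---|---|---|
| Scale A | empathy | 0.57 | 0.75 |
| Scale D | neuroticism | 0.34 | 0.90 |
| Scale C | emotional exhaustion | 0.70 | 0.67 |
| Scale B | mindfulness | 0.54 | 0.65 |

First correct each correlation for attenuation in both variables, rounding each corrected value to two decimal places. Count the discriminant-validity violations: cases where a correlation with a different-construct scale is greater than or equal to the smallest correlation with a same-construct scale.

Disattenuated r (r / √(r_scale · r_new)):
  Scale A (conv): 0.57 / √(0.75·0.81) = 0.73
  Scale D (disc): 0.34 / √(0.90·0.81) = 0.40
  Scale C (disc): 0.70 / √(0.67·0.81) = 0.95
  Scale B (disc): 0.54 / √(0.65·0.81) = 0.74
Smallest convergent = 0.73. Discriminant values: 0.40, 0.95, 0.74; count ≥ 0.73 → 2.

2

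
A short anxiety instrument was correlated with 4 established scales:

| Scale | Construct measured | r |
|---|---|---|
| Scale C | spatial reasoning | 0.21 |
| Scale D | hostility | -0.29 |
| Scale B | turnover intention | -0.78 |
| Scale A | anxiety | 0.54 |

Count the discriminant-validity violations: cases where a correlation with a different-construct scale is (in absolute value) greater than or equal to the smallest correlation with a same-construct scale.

1

Convergent (same construct = anxiety): Scale A.
Smallest convergent = 0.54. Discriminant |r|: 0.21, 0.29, 0.78; count ≥ 0.54 → 1.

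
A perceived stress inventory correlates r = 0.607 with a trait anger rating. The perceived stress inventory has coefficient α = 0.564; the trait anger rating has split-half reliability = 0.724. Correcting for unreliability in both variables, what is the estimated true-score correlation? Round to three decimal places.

0.950

r_true = r_obs / √(r_xx · r_yy) = 0.607 / √(0.564 × 0.724) = 0.607 / √0.408336 = 0.607 / 0.6390 ≈ 0.950.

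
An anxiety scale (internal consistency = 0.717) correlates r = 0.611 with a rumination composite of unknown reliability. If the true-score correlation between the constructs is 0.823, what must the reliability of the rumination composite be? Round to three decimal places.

r_true = r_obs / √(r_xx · r_yy) ⇒ 0.823 = 0.611 / √(0.717 · r_yy).
√(0.717 · r_yy) = 0.611 / 0.823 = 0.7424; 0.717 · r_yy = 0.5512; r_yy = 0.5512 / 0.717 ≈ 0.769.

0.769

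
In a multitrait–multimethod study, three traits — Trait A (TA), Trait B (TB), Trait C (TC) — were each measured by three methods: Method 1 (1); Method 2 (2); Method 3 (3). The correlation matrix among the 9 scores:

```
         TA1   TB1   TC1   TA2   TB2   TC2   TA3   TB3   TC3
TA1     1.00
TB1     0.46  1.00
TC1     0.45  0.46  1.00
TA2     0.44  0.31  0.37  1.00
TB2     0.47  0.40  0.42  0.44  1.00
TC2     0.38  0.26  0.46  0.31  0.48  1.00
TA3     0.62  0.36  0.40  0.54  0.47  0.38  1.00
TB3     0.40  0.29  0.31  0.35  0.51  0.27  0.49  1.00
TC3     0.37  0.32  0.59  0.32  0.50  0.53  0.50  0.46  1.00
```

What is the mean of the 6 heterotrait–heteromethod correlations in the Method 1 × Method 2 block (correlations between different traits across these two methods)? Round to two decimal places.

HTHM values (method 1 × method 2): 0.47, 0.38, 0.31, 0.26, 0.37, 0.42; mean = 2.21/6 = 0.37.

0.37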